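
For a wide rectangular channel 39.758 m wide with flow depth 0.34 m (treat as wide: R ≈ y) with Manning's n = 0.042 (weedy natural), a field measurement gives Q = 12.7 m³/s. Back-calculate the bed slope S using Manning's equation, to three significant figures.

A = b·y = 39.758 × 0.34 = 13.52 m²
Wide channel: R ≈ y = 0.34 m
S = (Q·n / (1·A·R^(2/3)))² = (12.7×0.042 / (1×13.52×0.4871))² = 0.006561

0.00656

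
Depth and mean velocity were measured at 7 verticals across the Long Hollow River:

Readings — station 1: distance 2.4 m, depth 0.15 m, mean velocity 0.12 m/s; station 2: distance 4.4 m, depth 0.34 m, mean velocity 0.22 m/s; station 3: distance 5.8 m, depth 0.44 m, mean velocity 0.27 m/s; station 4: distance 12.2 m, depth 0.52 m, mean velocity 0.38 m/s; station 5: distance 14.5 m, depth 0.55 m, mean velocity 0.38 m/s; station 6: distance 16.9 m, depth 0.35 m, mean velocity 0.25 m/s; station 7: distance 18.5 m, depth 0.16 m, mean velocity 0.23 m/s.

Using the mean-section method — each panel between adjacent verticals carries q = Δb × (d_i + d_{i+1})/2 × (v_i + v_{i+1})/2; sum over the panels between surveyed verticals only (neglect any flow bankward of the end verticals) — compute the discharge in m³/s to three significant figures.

Panel 1-2: Δb = 2 m, d̄ = (0.15+0.34)/2 = 0.245, v̄ = (0.12+0.22)/2 = 0.17 → q = 2×0.245×0.17 = 0.08330 m³/s
Panel 2-3: Δb = 1.4 m, d̄ = (0.34+0.44)/2 = 0.39, v̄ = (0.22+0.27)/2 = 0.245 → q = 1.4×0.39×0.245 = 0.1338 m³/s
Panel 3-4: Δb = 6.4 m, d̄ = (0.44+0.52)/2 = 0.48, v̄ = (0.27+0.38)/2 = 0.325 → q = 6.4×0.48×0.325 = 0.9984 m³/s
Panel 4-5: Δb = 2.3 m, d̄ = (0.52+0.55)/2 = 0.535, v̄ = (0.38+0.38)/2 = 0.38 → q = 2.3×0.535×0.38 = 0.4676 m³/s
Panel 5-6: Δb = 2.4 m, d̄ = (0.55+0.35)/2 = 0.45, v̄ = (0.38+0.25)/2 = 0.315 → q = 2.4×0.45×0.315 = 0.3402 m³/s
Panel 6-7: Δb = 1.6 m, d̄ = (0.35+0.16)/2 = 0.255, v̄ = (0.25+0.23)/2 = 0.24 → q = 1.6×0.255×0.24 = 0.09792 m³/s
Q = Σ q = 2.121 m³/s

2.12 m³/s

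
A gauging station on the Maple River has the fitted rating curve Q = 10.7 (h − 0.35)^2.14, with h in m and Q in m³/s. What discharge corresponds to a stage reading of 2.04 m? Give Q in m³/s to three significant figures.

Q = 10.7 × (2.04 − 0.35)^2.14 = 10.7 × 1.69^2.14 = 32.89 m³/s

32.9 m³/s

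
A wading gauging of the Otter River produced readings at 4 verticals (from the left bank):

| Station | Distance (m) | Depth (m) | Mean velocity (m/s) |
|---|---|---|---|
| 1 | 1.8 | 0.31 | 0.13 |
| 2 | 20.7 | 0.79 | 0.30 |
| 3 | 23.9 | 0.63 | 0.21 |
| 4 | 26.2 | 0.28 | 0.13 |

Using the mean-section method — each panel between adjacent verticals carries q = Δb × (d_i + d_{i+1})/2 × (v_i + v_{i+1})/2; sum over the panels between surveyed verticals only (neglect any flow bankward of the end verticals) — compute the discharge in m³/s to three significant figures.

2.99 m³/s

Panel 1-2: Δb = 18.9 m, d̄ = (0.31+0.79)/2 = 0.55, v̄ = (0.13+0.30)/2 = 0.215 → q = 18.9×0.55×0.215 = 2.235 m³/s
Panel 2-3: Δb = 3.2 m, d̄ = (0.79+0.63)/2 = 0.71, v̄ = (0.30+0.21)/2 = 0.255 → q = 3.2×0.71×0.255 = 0.5794 m³/s
Panel 3-4: Δb = 2.3 m, d̄ = (0.63+0.28)/2 = 0.455, v̄ = (0.21+0.13)/2 = 0.17 → q = 2.3×0.455×0.17 = 0.1779 m³/s
Q = Σ q = 2.992 m³/s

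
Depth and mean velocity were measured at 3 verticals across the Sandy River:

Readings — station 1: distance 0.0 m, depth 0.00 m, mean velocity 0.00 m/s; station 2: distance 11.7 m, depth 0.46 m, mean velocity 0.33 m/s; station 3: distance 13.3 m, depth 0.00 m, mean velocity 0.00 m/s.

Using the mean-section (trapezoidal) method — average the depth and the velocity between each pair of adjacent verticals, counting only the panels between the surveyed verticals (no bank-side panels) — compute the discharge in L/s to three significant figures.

Panel 1-2: Δb = 11.7 m, d̄ = (0.00+0.46)/2 = 0.23, v̄ = (0.00+0.33)/2 = 0.165 → q = 11.7×0.23×0.165 = 0.4440 m³/s
Panel 2-3: Δb = 1.6 m, d̄ = (0.46+0.00)/2 = 0.23, v̄ = (0.33+0.00)/2 = 0.165 → q = 1.6×0.23×0.165 = 0.06072 m³/s
Q = Σ q = 0.5047 m³/s
= 0.5047 × 1000 = 504.7 L/s

505 L/s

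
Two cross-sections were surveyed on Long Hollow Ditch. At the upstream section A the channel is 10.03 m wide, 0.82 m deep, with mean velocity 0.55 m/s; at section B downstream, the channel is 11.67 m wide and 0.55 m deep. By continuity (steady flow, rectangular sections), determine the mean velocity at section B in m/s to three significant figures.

0.705 m/s

Q = A₁V₁ = (10.03×0.82) × 0.55 = 4.524 m³/s
A₂ = 11.67 × 0.55 = 6.419 m²
V₂ = Q/A₂ = 4.524/6.419 = 0.7048 m/s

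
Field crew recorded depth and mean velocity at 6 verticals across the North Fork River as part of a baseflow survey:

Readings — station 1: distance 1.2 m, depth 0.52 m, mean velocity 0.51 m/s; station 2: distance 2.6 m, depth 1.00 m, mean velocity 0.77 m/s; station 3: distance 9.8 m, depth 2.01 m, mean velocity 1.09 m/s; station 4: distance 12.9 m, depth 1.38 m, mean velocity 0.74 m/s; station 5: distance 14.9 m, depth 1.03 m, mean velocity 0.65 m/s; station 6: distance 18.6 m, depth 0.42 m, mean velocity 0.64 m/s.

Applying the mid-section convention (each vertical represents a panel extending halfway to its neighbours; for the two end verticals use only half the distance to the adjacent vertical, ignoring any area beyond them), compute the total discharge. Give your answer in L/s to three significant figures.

w_1 = (2.6 − 1.2)/2 = 0.7 m; q_1 = 0.51 × 0.52 × 0.7 = 0.1856 m³/s
w_2 = (9.8 − 1.2)/2 = 4.3 m; q_2 = 0.77 × 1.00 × 4.3 = 3.311 m³/s
w_3 = (12.9 − 2.6)/2 = 5.15 m; q_3 = 1.09 × 2.01 × 5.15 = 11.28 m³/s
w_4 = (14.9 − 9.8)/2 = 2.55 m; q_4 = 0.74 × 1.38 × 2.55 = 2.604 m³/s
w_5 = (18.6 − 12.9)/2 = 2.85 m; q_5 = 0.65 × 1.03 × 2.85 = 1.908 m³/s
w_6 = (18.6 − 14.9)/2 = 1.85 m; q_6 = 0.64 × 0.42 × 1.85 = 0.4973 m³/s
Q = Σ qᵢ = 19.79 m³/s
= 19.79 × 1000 = 19790 L/s

19800 L/s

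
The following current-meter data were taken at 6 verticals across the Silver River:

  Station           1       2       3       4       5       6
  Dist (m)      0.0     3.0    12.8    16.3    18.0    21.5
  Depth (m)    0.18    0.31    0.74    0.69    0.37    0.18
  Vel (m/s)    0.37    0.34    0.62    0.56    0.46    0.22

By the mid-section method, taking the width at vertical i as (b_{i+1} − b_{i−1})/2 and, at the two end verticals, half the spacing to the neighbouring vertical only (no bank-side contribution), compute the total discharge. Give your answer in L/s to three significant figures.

5340 L/s

w_1 = (3.0 − 0.0)/2 = 1.5 m; q_1 = 0.37 × 0.18 × 1.5 = 0.09990 m³/s
w_2 = (12.8 − 0.0)/2 = 6.4 m; q_2 = 0.34 × 0.31 × 6.4 = 0.6746 m³/s
w_3 = (16.3 − 3.0)/2 = 6.65 m; q_3 = 0.62 × 0.74 × 6.65 = 3.051 m³/s
w_4 = (18.0 − 12.8)/2 = 2.6 m; q_4 = 0.56 × 0.69 × 2.6 = 1.005 m³/s
w_5 = (21.5 − 16.3)/2 = 2.6 m; q_5 = 0.46 × 0.37 × 2.6 = 0.4425 m³/s
w_6 = (21.5 − 18.0)/2 = 1.75 m; q_6 = 0.22 × 0.18 × 1.75 = 0.06930 m³/s
Q = Σ qᵢ = 5.342 m³/s
= 5.342 × 1000 = 5342 L/s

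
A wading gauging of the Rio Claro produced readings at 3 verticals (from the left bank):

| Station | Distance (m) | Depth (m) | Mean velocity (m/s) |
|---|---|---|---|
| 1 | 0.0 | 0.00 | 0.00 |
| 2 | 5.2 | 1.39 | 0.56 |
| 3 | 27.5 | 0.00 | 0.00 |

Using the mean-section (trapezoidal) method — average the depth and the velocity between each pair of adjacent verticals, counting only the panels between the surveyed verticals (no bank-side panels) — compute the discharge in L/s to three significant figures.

Panel 1-2: Δb = 5.2 m, d̄ = (0.00+1.39)/2 = 0.695, v̄ = (0.00+0.56)/2 = 0.28 → q = 5.2×0.695×0.28 = 1.012 m³/s
Panel 2-3: Δb = 22.3 m, d̄ = (1.39+0.00)/2 = 0.695, v̄ = (0.56+0.00)/2 = 0.28 → q = 22.3×0.695×0.28 = 4.340 m³/s
Q = Σ q = 5.352 m³/s
= 5.352 × 1000 = 5352 L/s

5350 L/s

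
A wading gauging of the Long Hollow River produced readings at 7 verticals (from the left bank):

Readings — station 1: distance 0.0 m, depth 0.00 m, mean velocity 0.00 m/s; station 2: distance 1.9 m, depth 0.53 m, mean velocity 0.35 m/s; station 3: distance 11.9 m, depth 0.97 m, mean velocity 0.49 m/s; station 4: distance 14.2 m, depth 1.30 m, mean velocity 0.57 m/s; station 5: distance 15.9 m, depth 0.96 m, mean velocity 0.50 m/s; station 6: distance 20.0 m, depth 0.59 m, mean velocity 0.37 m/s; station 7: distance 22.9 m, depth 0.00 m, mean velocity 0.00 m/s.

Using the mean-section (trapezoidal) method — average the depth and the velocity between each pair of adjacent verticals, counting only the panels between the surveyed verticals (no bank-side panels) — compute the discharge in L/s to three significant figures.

Panel 1-2: Δb = 1.9 m, d̄ = (0.00+0.53)/2 = 0.265, v̄ = (0.00+0.35)/2 = 0.175 → q = 1.9×0.265×0.175 = 0.08811 m³/s
Panel 2-3: Δb = 10 m, d̄ = (0.53+0.97)/2 = 0.75, v̄ = (0.35+0.49)/2 = 0.42 → q = 10×0.75×0.42 = 3.150 m³/s
Panel 3-4: Δb = 2.3 m, d̄ = (0.97+1.30)/2 = 1.135, v̄ = (0.49+0.57)/2 = 0.53 → q = 2.3×1.135×0.53 = 1.384 m³/s
Panel 4-5: Δb = 1.7 m, d̄ = (1.30+0.96)/2 = 1.13, v̄ = (0.57+0.50)/2 = 0.535 → q = 1.7×1.13×0.535 = 1.028 m³/s
Panel 5-6: Δb = 4.1 m, d̄ = (0.96+0.59)/2 = 0.775, v̄ = (0.50+0.37)/2 = 0.435 → q = 4.1×0.775×0.435 = 1.382 m³/s
Panel 6-7: Δb = 2.9 m, d̄ = (0.59+0.00)/2 = 0.295, v̄ = (0.37+0.00)/2 = 0.185 → q = 2.9×0.295×0.185 = 0.1583 m³/s
Q = Σ q = 7.190 m³/s
= 7.190 × 1000 = 7190 L/s

7190 L/s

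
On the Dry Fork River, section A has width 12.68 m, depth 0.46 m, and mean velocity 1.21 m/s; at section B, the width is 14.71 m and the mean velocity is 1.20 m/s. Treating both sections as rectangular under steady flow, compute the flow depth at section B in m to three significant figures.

Q = A₁V₁ = (12.68×0.46) × 1.21 = 7.058 m³/s
d₂ = Q/(b₂ V₂) = 7.058/(14.71×1.20) = 0.3998 m

0.400 m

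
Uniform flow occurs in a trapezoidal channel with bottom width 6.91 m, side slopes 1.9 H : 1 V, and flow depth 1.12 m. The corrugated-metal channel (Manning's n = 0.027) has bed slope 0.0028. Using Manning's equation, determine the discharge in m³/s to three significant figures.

18.0 m³/s

A = (b + z·y)·y = (6.91 + 1.9×1.12)×1.12 = 10.12 m²
P = b + 2y√(1+z²) = 6.91 + 2×1.12×√(1+1.9²) = 11.72 m
R = A/P = 10.12/11.72 = 0.8637 m
Q = (1/n)·A·R^(2/3)·S^(1/2) = (1/0.027) × 10.12 × 0.8637^(2/3) × 0.0028^(1/2) = 17.99 m³/s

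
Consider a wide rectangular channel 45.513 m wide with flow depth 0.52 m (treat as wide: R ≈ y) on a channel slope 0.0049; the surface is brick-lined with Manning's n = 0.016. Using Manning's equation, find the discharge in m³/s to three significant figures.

67.0 m³/s

A = b·y = 45.513 × 0.52 = 23.67 m²
Wide channel: R ≈ y = 0.52 m
Q = (1/n)·A·R^(2/3)·S^(1/2) = (1/0.016) × 23.67 × 0.5200^(2/3) × 0.0049^(1/2) = 66.96 m³/s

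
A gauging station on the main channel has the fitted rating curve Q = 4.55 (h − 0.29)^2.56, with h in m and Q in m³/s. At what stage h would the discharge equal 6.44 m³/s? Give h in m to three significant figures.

1.44 m

h − h₀ = (Q/C)^(1/b) = (6.44/4.55)^(1/2.56) = 1.145 m
h = 0.29 + 1.145 = 1.435 m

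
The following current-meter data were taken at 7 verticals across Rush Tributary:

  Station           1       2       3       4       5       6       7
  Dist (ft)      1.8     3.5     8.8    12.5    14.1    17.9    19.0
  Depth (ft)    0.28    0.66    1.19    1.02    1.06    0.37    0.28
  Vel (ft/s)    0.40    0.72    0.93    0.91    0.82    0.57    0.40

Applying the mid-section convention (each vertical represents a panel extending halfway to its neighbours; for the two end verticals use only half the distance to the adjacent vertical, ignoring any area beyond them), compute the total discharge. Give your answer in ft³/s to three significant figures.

w_1 = (3.5 − 1.8)/2 = 0.85 ft; q_1 = 0.40 × 0.28 × 0.85 = 0.09520 ft³/s
w_2 = (8.8 − 1.8)/2 = 3.5 ft; q_2 = 0.72 × 0.66 × 3.5 = 1.663 ft³/s
w_3 = (12.5 − 3.5)/2 = 4.5 ft; q_3 = 0.93 × 1.19 × 4.5 = 4.980 ft³/s
w_4 = (14.1 − 8.8)/2 = 2.65 ft; q_4 = 0.91 × 1.02 × 2.65 = 2.460 ft³/s
w_5 = (17.9 − 12.5)/2 = 2.7 ft; q_5 = 0.82 × 1.06 × 2.7 = 2.347 ft³/s
w_6 = (19.0 − 14.1)/2 = 2.45 ft; q_6 = 0.57 × 0.37 × 2.45 = 0.5167 ft³/s
w_7 = (19.0 − 17.9)/2 = 0.55 ft; q_7 = 0.40 × 0.28 × 0.55 = 0.06160 ft³/s
Q = Σ qᵢ = 12.12 ft³/s

12.1 ft³/s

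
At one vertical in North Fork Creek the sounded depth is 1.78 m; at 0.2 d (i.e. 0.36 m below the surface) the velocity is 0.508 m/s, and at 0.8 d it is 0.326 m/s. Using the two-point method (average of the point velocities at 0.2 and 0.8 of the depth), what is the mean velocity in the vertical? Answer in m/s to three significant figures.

0.417 m/s

v̄ = (0.508 + 0.326) / 2 = 0.4170 m/s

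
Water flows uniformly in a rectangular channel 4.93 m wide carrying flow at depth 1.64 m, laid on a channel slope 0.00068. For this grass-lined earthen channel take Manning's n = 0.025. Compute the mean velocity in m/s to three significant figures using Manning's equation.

1.03 m/s

A = b·y = 4.93 × 1.64 = 8.085 m²
P = b + 2y = 4.93 + 2×1.64 = 8.210 m
R = A/P = 8.085/8.210 = 0.9848 m
Q = (1/n)·A·R^(2/3)·S^(1/2) = (1/0.025) × 8.085 × 0.9848^(2/3) × 0.00068^(1/2) = 8.348 m³/s
V = Q/A = 8.348/8.085 = 1.032 m/s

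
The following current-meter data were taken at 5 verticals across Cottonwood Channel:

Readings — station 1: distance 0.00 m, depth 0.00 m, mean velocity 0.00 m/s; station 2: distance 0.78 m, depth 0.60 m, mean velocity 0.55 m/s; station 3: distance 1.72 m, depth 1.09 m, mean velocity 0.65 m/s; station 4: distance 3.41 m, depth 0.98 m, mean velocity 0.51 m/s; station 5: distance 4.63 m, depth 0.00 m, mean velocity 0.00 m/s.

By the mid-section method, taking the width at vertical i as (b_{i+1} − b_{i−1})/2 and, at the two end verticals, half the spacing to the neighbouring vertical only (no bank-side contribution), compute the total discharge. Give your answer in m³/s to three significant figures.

1.94 m³/s

w_2 = (1.72 − 0.00)/2 = 0.86 m; q_2 = 0.55 × 0.60 × 0.86 = 0.2838 m³/s
w_3 = (3.41 − 0.78)/2 = 1.315 m; q_3 = 0.65 × 1.09 × 1.315 = 0.9317 m³/s
w_4 = (4.63 − 1.72)/2 = 1.455 m; q_4 = 0.51 × 0.98 × 1.455 = 0.7272 m³/s
Stations 1, 5 contribute zero (depth or velocity is 0).
Q = Σ qᵢ = 1.943 m³/s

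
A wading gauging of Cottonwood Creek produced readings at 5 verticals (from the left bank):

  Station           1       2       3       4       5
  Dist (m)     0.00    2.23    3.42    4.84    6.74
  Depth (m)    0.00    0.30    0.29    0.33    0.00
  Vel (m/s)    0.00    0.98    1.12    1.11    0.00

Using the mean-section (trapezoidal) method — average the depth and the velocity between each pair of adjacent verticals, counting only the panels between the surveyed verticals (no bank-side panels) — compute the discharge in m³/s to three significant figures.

Panel 1-2: Δb = 2.23 m, d̄ = (0.00+0.30)/2 = 0.15, v̄ = (0.00+0.98)/2 = 0.49 → q = 2.23×0.15×0.49 = 0.1639 m³/s
Panel 2-3: Δb = 1.19 m, d̄ = (0.30+0.29)/2 = 0.295, v̄ = (0.98+1.12)/2 = 1.05 → q = 1.19×0.295×1.05 = 0.3686 m³/s
Panel 3-4: Δb = 1.42 m, d̄ = (0.29+0.33)/2 = 0.31, v̄ = (1.12+1.11)/2 = 1.115 → q = 1.42×0.31×1.115 = 0.4908 m³/s
Panel 4-5: Δb = 1.9 m, d̄ = (0.33+0.00)/2 = 0.165, v̄ = (1.11+0.00)/2 = 0.555 → q = 1.9×0.165×0.555 = 0.1740 m³/s
Q = Σ q = 1.197 m³/s

1.20 m³/s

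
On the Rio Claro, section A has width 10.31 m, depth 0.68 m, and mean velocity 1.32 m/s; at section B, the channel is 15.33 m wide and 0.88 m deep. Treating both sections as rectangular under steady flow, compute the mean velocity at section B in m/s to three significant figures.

Q = A₁V₁ = (10.31×0.68) × 1.32 = 9.254 m³/s
A₂ = 15.33 × 0.88 = 13.49 m²
V₂ = Q/A₂ = 9.254/13.49 = 0.6860 m/s

0.686 m/s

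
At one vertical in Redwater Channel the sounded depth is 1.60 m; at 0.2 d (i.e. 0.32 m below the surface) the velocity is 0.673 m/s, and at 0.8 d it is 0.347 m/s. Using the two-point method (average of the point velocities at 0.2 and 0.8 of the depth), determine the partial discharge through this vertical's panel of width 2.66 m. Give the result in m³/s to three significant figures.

v̄ = (0.673 + 0.347) / 2 = 0.5100 m/s
q = v̄ × d × w = 0.5100 × 1.60 × 2.66 = 2.171 m³/s

2.17 m³/s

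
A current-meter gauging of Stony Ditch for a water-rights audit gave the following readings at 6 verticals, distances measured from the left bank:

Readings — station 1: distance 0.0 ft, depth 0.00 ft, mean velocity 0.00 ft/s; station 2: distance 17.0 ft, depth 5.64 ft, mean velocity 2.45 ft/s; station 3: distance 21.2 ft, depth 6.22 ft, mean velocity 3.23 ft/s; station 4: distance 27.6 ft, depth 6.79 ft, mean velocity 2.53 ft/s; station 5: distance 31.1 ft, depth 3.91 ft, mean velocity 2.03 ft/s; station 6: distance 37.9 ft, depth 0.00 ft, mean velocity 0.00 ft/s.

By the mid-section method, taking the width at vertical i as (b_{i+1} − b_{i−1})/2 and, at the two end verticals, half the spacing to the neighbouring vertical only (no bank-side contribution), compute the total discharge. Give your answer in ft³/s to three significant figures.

w_2 = (21.2 − 0.0)/2 = 10.6 ft; q_2 = 2.45 × 5.64 × 10.6 = 146.5 ft³/s
w_3 = (27.6 − 17.0)/2 = 5.3 ft; q_3 = 3.23 × 6.22 × 5.3 = 106.5 ft³/s
w_4 = (31.1 − 21.2)/2 = 4.95 ft; q_4 = 2.53 × 6.79 × 4.95 = 85.03 ft³/s
w_5 = (37.9 − 27.6)/2 = 5.15 ft; q_5 = 2.03 × 3.91 × 5.15 = 40.88 ft³/s
Stations 1, 6 contribute zero (depth or velocity is 0).
Q = Σ qᵢ = 378.9 ft³/s

379 ft³/s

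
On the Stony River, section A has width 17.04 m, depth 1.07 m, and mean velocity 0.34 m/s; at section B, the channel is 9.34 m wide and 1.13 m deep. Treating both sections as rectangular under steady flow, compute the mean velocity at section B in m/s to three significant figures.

Q = A₁V₁ = (17.04×1.07) × 0.34 = 6.199 m³/s
A₂ = 9.34 × 1.13 = 10.55 m²
V₂ = Q/A₂ = 6.199/10.55 = 0.5874 m/s

0.587 m/s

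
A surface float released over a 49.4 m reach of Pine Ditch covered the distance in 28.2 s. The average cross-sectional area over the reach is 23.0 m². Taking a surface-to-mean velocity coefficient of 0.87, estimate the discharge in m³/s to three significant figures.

35.1 m³/s

v_surface = L / t̄ = 49.4 / 28.2 = 1.752 m/s
v_mean = 0.87 × 1.752 = 1.524 m/s
Q = A × v_mean = 23.0 × 1.524 = 35.05 m³/s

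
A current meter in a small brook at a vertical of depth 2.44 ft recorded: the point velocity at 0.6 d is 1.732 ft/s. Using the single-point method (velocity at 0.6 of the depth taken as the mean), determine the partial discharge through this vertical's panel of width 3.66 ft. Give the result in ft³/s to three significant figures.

15.5 ft³/s

v̄ = v₀.₆ = 1.732 ft/s
q = v̄ × d × w = 1.732 × 2.44 × 3.66 = 15.47 ft³/s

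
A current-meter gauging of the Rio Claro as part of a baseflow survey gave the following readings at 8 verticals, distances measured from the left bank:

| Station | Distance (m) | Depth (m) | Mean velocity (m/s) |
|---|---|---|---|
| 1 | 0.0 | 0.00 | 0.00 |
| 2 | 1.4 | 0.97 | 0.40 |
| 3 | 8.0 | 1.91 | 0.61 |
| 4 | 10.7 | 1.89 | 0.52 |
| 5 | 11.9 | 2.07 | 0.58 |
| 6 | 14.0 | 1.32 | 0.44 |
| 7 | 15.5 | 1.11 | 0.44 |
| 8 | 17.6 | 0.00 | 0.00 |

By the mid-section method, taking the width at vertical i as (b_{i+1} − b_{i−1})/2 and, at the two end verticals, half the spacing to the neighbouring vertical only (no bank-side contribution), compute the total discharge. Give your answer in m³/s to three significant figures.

w_2 = (8.0 − 0.0)/2 = 4 m; q_2 = 0.40 × 0.97 × 4 = 1.552 m³/s
w_3 = (10.7 − 1.4)/2 = 4.65 m; q_3 = 0.61 × 1.91 × 4.65 = 5.418 m³/s
w_4 = (11.9 − 8.0)/2 = 1.95 m; q_4 = 0.52 × 1.89 × 1.95 = 1.916 m³/s
w_5 = (14.0 − 10.7)/2 = 1.65 m; q_5 = 0.58 × 2.07 × 1.65 = 1.981 m³/s
w_6 = (15.5 − 11.9)/2 = 1.8 m; q_6 = 0.44 × 1.32 × 1.8 = 1.045 m³/s
w_7 = (17.6 − 14.0)/2 = 1.8 m; q_7 = 0.44 × 1.11 × 1.8 = 0.8791 m³/s
Stations 1, 8 contribute zero (depth or velocity is 0).
Q = Σ qᵢ = 12.79 m³/s

12.8 m³/s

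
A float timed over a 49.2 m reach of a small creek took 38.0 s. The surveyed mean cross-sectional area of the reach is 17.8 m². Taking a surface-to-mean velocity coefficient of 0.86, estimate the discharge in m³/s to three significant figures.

v_surface = L / t̄ = 49.2 / 38 = 1.295 m/s
v_mean = 0.86 × 1.295 = 1.113 m/s
Q = A × v_mean = 17.8 × 1.113 = 19.82 m³/s

19.8 m³/s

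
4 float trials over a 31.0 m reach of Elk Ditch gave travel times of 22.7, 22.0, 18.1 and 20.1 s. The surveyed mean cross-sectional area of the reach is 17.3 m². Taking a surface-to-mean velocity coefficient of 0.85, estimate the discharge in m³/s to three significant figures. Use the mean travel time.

t̄ = (22.7 + 22.0 + 18.1 + 20.1) / 4 = 20.725 s
v_surface = L / t̄ = 31.0 / 20.725 = 1.496 m/s
v_mean = 0.85 × 1.496 = 1.271 m/s
Q = A × v_mean = 17.3 × 1.271 = 22.00 m³/s

22.0 m³/s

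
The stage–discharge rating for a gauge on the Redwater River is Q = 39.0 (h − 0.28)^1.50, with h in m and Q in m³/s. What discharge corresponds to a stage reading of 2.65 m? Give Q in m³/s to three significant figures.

142 m³/s

Q = 39.0 × (2.65 − 0.28)^1.50 = 39.0 × 2.37^1.50 = 142.3 m³/s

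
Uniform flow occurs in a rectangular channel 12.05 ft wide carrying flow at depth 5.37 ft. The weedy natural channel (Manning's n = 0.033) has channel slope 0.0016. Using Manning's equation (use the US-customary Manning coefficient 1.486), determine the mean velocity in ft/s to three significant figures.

3.61 ft/s

A = b·y = 12.05 × 5.37 = 64.71 ft²
P = b + 2y = 12.05 + 2×5.37 = 22.79 ft
R = A/P = 64.71/22.79 = 2.839 ft
Q = (1.486/n)·A·R^(2/3)·S^(1/2) = (1.486/0.033) × 64.71 × 2.839^(2/3) × 0.0016^(1/2) = 233.7 ft³/s
V = Q/A = 233.7/64.71 = 3.612 ft/s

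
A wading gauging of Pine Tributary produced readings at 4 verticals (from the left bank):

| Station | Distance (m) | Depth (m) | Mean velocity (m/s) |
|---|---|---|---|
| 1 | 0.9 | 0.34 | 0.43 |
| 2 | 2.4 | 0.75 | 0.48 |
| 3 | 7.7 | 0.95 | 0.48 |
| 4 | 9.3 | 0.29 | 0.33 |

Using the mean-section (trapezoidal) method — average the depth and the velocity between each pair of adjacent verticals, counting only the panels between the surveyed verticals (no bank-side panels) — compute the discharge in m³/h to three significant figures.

Panel 1-2: Δb = 1.5 m, d̄ = (0.34+0.75)/2 = 0.545, v̄ = (0.43+0.48)/2 = 0.455 → q = 1.5×0.545×0.455 = 0.3720 m³/s
Panel 2-3: Δb = 5.3 m, d̄ = (0.75+0.95)/2 = 0.85, v̄ = (0.48+0.48)/2 = 0.48 → q = 5.3×0.85×0.48 = 2.162 m³/s
Panel 3-4: Δb = 1.6 m, d̄ = (0.95+0.29)/2 = 0.62, v̄ = (0.48+0.33)/2 = 0.405 → q = 1.6×0.62×0.405 = 0.4018 m³/s
Q = Σ q = 2.936 m³/s
= 2.936 × 3600 = 10570 m³/h

10600 m³/h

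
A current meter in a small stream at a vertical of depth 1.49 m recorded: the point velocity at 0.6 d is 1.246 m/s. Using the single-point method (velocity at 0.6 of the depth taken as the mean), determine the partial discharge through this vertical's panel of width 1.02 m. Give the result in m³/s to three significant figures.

1.89 m³/s

v̄ = v₀.₆ = 1.246 m/s
q = v̄ × d × w = 1.246 × 1.49 × 1.02 = 1.894 m³/s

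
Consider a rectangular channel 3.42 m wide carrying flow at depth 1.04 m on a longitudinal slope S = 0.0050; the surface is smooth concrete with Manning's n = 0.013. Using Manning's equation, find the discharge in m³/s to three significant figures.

14.5 m³/s

A = b·y = 3.42 × 1.04 = 3.557 m²
P = b + 2y = 3.42 + 2×1.04 = 5.500 m
R = A/P = 3.557/5.500 = 0.6467 m
Q = (1/n)·A·R^(2/3)·S^(1/2) = (1/0.013) × 3.557 × 0.6467^(2/3) × 0.0050^(1/2) = 14.47 m³/s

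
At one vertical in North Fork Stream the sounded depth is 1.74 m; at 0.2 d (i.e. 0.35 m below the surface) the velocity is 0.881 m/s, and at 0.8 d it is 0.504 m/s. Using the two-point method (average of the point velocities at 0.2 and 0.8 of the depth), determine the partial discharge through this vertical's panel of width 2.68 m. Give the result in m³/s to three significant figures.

3.23 m³/s

v̄ = (0.881 + 0.504) / 2 = 0.6925 m/s
q = v̄ × d × w = 0.6925 × 1.74 × 2.68 = 3.229 m³/s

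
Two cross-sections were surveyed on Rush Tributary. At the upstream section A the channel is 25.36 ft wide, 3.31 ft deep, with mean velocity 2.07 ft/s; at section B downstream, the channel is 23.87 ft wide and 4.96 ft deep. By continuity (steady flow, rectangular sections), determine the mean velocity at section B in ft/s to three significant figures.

Q = A₁V₁ = (25.36×3.31) × 2.07 = 173.8 ft³/s
A₂ = 23.87 × 4.96 = 118.4 ft²
V₂ = Q/A₂ = 173.8/118.4 = 1.468 ft/s

1.47 ft/s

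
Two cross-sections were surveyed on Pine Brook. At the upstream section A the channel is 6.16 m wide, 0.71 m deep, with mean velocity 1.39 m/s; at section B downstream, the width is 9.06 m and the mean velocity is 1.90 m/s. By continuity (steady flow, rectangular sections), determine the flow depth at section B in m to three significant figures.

0.353 m

Q = A₁V₁ = (6.16×0.71) × 1.39 = 6.079 m³/s
d₂ = Q/(b₂ V₂) = 6.079/(9.06×1.90) = 0.3532 m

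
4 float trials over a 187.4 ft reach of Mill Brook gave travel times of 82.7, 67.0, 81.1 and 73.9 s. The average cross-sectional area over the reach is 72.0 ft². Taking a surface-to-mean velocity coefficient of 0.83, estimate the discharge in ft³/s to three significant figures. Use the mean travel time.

147 ft³/s

t̄ = (82.7 + 67.0 + 81.1 + 73.9) / 4 = 76.175 s
v_surface = L / t̄ = 187.4 / 76.175 = 2.460 ft/s
v_mean = 0.83 × 2.460 = 2.042 ft/s
Q = A × v_mean = 72.0 × 2.042 = 147.0 ft³/s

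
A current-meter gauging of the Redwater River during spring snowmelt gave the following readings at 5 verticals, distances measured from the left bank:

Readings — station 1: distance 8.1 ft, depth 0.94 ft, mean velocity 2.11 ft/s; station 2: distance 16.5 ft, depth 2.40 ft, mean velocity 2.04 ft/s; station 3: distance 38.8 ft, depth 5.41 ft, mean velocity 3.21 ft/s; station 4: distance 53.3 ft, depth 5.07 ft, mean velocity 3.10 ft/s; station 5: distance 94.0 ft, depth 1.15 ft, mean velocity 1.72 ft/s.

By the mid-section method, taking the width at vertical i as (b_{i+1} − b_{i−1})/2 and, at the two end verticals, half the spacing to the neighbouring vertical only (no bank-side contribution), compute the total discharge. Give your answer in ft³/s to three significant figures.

877 ft³/s

w_1 = (16.5 − 8.1)/2 = 4.2 ft; q_1 = 2.11 × 0.94 × 4.2 = 8.330 ft³/s
w_2 = (38.8 − 8.1)/2 = 15.35 ft; q_2 = 2.04 × 2.40 × 15.35 = 75.15 ft³/s
w_3 = (53.3 − 16.5)/2 = 18.4 ft; q_3 = 3.21 × 5.41 × 18.4 = 319.5 ft³/s
w_4 = (94.0 − 38.8)/2 = 27.6 ft; q_4 = 3.10 × 5.07 × 27.6 = 433.8 ft³/s
w_5 = (94.0 − 53.3)/2 = 20.35 ft; q_5 = 1.72 × 1.15 × 20.35 = 40.25 ft³/s
Q = Σ qᵢ = 877.1 ft³/s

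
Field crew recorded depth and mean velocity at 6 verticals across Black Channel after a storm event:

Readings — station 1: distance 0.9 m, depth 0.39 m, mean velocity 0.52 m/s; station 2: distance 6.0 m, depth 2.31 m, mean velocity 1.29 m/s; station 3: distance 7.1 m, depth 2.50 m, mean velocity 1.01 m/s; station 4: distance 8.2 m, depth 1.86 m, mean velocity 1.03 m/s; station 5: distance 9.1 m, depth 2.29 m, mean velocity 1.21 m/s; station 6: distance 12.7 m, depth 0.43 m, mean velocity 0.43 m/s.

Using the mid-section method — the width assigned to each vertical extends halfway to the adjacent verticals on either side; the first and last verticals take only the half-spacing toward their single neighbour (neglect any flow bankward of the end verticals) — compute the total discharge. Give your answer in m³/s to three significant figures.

21.0 m³/s

w_1 = (6.0 − 0.9)/2 = 2.55 m; q_1 = 0.52 × 0.39 × 2.55 = 0.5171 m³/s
w_2 = (7.1 − 0.9)/2 = 3.1 m; q_2 = 1.29 × 2.31 × 3.1 = 9.238 m³/s
w_3 = (8.2 − 6.0)/2 = 1.1 m; q_3 = 1.01 × 2.50 × 1.1 = 2.778 m³/s
w_4 = (9.1 − 7.1)/2 = 1 m; q_4 = 1.03 × 1.86 × 1 = 1.916 m³/s
w_5 = (12.7 − 8.2)/2 = 2.25 m; q_5 = 1.21 × 2.29 × 2.25 = 6.235 m³/s
w_6 = (12.7 − 9.1)/2 = 1.8 m; q_6 = 0.43 × 0.43 × 1.8 = 0.3328 m³/s
Q = Σ qᵢ = 21.02 m³/s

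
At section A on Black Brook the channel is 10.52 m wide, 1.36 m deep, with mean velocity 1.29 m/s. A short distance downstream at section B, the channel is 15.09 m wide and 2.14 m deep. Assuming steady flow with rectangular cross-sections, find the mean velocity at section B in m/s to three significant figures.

0.572 m/s

Q = A₁V₁ = (10.52×1.36) × 1.29 = 18.46 m³/s
A₂ = 15.09 × 2.14 = 32.29 m²
V₂ = Q/A₂ = 18.46/32.29 = 0.5715 m/s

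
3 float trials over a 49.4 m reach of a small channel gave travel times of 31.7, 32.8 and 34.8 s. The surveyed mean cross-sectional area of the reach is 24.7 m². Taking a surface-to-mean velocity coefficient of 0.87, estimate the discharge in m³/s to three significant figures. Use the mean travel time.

t̄ = (31.7 + 32.8 + 34.8) / 3 = 33.1 s
v_surface = L / t̄ = 49.4 / 33.1 = 1.492 m/s
v_mean = 0.87 × 1.492 = 1.298 m/s
Q = A × v_mean = 24.7 × 1.298 = 32.07 m³/s

32.1 m³/s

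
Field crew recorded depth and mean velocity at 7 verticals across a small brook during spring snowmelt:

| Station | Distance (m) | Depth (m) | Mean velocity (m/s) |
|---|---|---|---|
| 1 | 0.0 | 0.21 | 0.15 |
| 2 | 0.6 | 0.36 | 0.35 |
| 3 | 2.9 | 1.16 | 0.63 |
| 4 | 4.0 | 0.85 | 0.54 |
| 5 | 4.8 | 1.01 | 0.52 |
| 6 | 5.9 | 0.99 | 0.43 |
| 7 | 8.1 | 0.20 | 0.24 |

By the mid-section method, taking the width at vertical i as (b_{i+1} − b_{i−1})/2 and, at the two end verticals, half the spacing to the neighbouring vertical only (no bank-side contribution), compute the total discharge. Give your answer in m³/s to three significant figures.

3.12 m³/s

w_1 = (0.6 − 0.0)/2 = 0.3 m; q_1 = 0.15 × 0.21 × 0.3 = 0.009450 m³/s
w_2 = (2.9 − 0.0)/2 = 1.45 m; q_2 = 0.35 × 0.36 × 1.45 = 0.1827 m³/s
w_3 = (4.0 − 0.6)/2 = 1.7 m; q_3 = 0.63 × 1.16 × 1.7 = 1.242 m³/s
w_4 = (4.8 − 2.9)/2 = 0.95 m; q_4 = 0.54 × 0.85 × 0.95 = 0.4361 m³/s
w_5 = (5.9 − 4.0)/2 = 0.95 m; q_5 = 0.52 × 1.01 × 0.95 = 0.4989 m³/s
w_6 = (8.1 − 4.8)/2 = 1.65 m; q_6 = 0.43 × 0.99 × 1.65 = 0.7024 m³/s
w_7 = (8.1 − 5.9)/2 = 1.1 m; q_7 = 0.24 × 0.20 × 1.1 = 0.05280 m³/s
Q = Σ qᵢ = 3.125 m³/s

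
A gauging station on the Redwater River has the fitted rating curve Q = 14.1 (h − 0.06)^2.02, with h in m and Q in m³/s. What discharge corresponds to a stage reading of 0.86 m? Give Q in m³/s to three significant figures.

Q = 14.1 × (0.86 − 0.06)^2.02 = 14.1 × 0.8^2.02 = 8.984 m³/s

8.98 m³/s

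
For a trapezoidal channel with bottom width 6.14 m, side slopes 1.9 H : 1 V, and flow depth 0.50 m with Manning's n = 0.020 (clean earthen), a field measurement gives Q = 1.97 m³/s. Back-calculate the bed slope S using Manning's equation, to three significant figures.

0.000383

A = (b + z·y)·y = (6.14 + 1.9×0.50)×0.50 = 3.545 m²
P = b + 2y√(1+z²) = 6.14 + 2×0.50×√(1+1.9²) = 8.287 m
R = A/P = 3.545/8.287 = 0.4278 m
S = (Q·n / (1·A·R^(2/3)))² = (1.97×0.020 / (1×3.545×0.5677))² = 0.0003832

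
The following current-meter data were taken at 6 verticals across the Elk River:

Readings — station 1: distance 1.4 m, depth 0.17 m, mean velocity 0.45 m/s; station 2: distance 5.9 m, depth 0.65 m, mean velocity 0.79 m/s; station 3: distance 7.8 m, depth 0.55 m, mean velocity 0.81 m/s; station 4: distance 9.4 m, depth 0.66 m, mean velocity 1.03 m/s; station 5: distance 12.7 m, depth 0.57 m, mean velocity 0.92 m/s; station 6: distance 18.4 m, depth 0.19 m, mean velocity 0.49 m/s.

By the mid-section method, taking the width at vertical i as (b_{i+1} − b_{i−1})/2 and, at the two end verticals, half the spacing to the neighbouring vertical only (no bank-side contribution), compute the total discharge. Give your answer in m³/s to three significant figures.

6.89 m³/s

w_1 = (5.9 − 1.4)/2 = 2.25 m; q_1 = 0.45 × 0.17 × 2.25 = 0.1721 m³/s
w_2 = (7.8 − 1.4)/2 = 3.2 m; q_2 = 0.79 × 0.65 × 3.2 = 1.643 m³/s
w_3 = (9.4 − 5.9)/2 = 1.75 m; q_3 = 0.81 × 0.55 × 1.75 = 0.7796 m³/s
w_4 = (12.7 − 7.8)/2 = 2.45 m; q_4 = 1.03 × 0.66 × 2.45 = 1.666 m³/s
w_5 = (18.4 − 9.4)/2 = 4.5 m; q_5 = 0.92 × 0.57 × 4.5 = 2.360 m³/s
w_6 = (18.4 − 12.7)/2 = 2.85 m; q_6 = 0.49 × 0.19 × 2.85 = 0.2653 m³/s
Q = Σ qᵢ = 6.886 m³/s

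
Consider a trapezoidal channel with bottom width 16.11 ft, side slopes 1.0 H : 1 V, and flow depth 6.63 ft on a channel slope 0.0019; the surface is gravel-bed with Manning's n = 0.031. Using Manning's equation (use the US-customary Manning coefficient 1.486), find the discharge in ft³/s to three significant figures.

A = (b + z·y)·y = (16.11 + 1.0×6.63)×6.63 = 150.8 ft²
P = b + 2y√(1+z²) = 16.11 + 2×6.63×√(1+1.0²) = 34.86 ft
R = A/P = 150.8/34.86 = 4.325 ft
Q = (1.486/n)·A·R^(2/3)·S^(1/2) = (1.486/0.031) × 150.8 × 4.325^(2/3) × 0.0019^(1/2) = 836.2 ft³/s

836 ft³/s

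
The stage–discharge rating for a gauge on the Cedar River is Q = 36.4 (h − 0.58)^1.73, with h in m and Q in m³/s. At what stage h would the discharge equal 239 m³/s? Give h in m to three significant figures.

3.55 m

h − h₀ = (Q/C)^(1/b) = (239/36.4)^(1/1.73) = 2.968 m
h = 0.58 + 2.968 = 3.548 m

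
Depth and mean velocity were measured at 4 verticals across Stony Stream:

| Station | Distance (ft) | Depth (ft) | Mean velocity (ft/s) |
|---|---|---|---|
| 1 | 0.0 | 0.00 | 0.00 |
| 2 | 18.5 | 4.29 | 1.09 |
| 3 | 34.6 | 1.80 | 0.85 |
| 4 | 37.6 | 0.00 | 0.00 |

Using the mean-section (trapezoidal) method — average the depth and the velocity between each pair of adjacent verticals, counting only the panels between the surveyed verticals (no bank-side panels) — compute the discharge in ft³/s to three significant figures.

Panel 1-2: Δb = 18.5 ft, d̄ = (0.00+4.29)/2 = 2.145, v̄ = (0.00+1.09)/2 = 0.545 → q = 18.5×2.145×0.545 = 21.63 ft³/s
Panel 2-3: Δb = 16.1 ft, d̄ = (4.29+1.80)/2 = 3.045, v̄ = (1.09+0.85)/2 = 0.97 → q = 16.1×3.045×0.97 = 47.55 ft³/s
Panel 3-4: Δb = 3 ft, d̄ = (1.80+0.00)/2 = 0.9, v̄ = (0.85+0.00)/2 = 0.425 → q = 3×0.9×0.425 = 1.148 ft³/s
Q = Σ q = 70.33 ft³/s

70.3 ft³/s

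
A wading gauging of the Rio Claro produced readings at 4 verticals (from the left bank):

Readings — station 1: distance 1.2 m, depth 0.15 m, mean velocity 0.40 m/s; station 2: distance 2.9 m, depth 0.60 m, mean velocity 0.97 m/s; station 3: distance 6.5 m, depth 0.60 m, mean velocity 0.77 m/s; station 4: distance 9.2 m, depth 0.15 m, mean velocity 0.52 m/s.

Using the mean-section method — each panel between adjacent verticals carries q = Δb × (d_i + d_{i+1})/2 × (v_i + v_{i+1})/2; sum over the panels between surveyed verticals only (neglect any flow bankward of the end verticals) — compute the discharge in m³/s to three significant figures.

2.97 m³/s

Panel 1-2: Δb = 1.7 m, d̄ = (0.15+0.60)/2 = 0.375, v̄ = (0.40+0.97)/2 = 0.685 → q = 1.7×0.375×0.685 = 0.4367 m³/s
Panel 2-3: Δb = 3.6 m, d̄ = (0.60+0.60)/2 = 0.6, v̄ = (0.97+0.77)/2 = 0.87 → q = 3.6×0.6×0.87 = 1.879 m³/s
Panel 3-4: Δb = 2.7 m, d̄ = (0.60+0.15)/2 = 0.375, v̄ = (0.77+0.52)/2 = 0.645 → q = 2.7×0.375×0.645 = 0.6531 m³/s
Q = Σ q = 2.969 m³/s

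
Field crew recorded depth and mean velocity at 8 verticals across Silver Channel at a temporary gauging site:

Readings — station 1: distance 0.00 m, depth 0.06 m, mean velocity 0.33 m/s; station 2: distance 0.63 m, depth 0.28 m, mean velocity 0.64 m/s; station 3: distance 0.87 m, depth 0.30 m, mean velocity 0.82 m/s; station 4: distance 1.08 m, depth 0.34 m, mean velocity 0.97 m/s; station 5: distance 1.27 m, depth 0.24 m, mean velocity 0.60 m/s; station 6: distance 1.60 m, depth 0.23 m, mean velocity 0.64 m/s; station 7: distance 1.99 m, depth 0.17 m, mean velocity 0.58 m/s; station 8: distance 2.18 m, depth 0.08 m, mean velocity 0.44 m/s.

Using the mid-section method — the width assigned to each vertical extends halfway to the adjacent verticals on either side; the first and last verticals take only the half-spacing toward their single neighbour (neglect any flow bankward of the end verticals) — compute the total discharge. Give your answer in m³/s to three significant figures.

0.328 m³/s

w_1 = (0.63 − 0.00)/2 = 0.315 m; q_1 = 0.33 × 0.06 × 0.315 = 0.006237 m³/s
w_2 = (0.87 − 0.00)/2 = 0.435 m; q_2 = 0.64 × 0.28 × 0.435 = 0.07795 m³/s
w_3 = (1.08 − 0.63)/2 = 0.225 m; q_3 = 0.82 × 0.30 × 0.225 = 0.05535 m³/s
w_4 = (1.27 − 0.87)/2 = 0.2 m; q_4 = 0.97 × 0.34 × 0.2 = 0.06596 m³/s
w_5 = (1.60 − 1.08)/2 = 0.26 m; q_5 = 0.60 × 0.24 × 0.26 = 0.03744 m³/s
w_6 = (1.99 − 1.27)/2 = 0.36 m; q_6 = 0.64 × 0.23 × 0.36 = 0.05299 m³/s
w_7 = (2.18 − 1.60)/2 = 0.29 m; q_7 = 0.58 × 0.17 × 0.29 = 0.02859 m³/s
w_8 = (2.18 − 1.99)/2 = 0.095 m; q_8 = 0.44 × 0.08 × 0.095 = 0.003344 m³/s
Q = Σ qᵢ = 0.3279 m³/s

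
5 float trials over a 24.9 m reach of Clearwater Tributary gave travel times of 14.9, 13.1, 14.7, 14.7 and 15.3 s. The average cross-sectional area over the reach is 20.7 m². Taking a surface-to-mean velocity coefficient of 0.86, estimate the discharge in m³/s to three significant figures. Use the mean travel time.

t̄ = (14.9 + 13.1 + 14.7 + 14.7 + 15.3) / 5 = 14.54 s
v_surface = L / t̄ = 24.9 / 14.54 = 1.713 m/s
v_mean = 0.86 × 1.713 = 1.473 m/s
Q = A × v_mean = 20.7 × 1.473 = 30.49 m³/s

30.5 m³/s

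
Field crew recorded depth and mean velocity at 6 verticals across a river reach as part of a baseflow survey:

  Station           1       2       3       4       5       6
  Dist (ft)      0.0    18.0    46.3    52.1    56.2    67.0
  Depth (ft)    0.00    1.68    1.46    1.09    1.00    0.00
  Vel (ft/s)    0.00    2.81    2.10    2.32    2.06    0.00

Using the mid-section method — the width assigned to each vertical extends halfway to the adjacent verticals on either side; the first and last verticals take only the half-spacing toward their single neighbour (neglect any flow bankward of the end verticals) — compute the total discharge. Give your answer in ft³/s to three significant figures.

189 ft³/s

w_2 = (46.3 − 0.0)/2 = 23.15 ft; q_2 = 2.81 × 1.68 × 23.15 = 109.3 ft³/s
w_3 = (52.1 − 18.0)/2 = 17.05 ft; q_3 = 2.10 × 1.46 × 17.05 = 52.28 ft³/s
w_4 = (56.2 − 46.3)/2 = 4.95 ft; q_4 = 2.32 × 1.09 × 4.95 = 12.52 ft³/s
w_5 = (67.0 − 52.1)/2 = 7.45 ft; q_5 = 2.06 × 1.00 × 7.45 = 15.35 ft³/s
Stations 1, 6 contribute zero (depth or velocity is 0).
Q = Σ qᵢ = 189.4 ft³/s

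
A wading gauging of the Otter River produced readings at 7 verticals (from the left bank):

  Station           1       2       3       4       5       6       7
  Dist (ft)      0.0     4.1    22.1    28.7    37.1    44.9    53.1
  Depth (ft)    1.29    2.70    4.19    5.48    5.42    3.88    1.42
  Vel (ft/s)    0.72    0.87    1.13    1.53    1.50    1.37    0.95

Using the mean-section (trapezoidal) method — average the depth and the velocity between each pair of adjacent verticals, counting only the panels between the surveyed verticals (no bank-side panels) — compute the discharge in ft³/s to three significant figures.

Panel 1-2: Δb = 4.1 ft, d̄ = (1.29+2.70)/2 = 1.995, v̄ = (0.72+0.87)/2 = 0.795 → q = 4.1×1.995×0.795 = 6.503 ft³/s
Panel 2-3: Δb = 18 ft, d̄ = (2.70+4.19)/2 = 3.445, v̄ = (0.87+1.13)/2 = 1 → q = 18×3.445×1 = 62.01 ft³/s
Panel 3-4: Δb = 6.6 ft, d̄ = (4.19+5.48)/2 = 4.835, v̄ = (1.13+1.53)/2 = 1.33 → q = 6.6×4.835×1.33 = 42.44 ft³/s
Panel 4-5: Δb = 8.4 ft, d̄ = (5.48+5.42)/2 = 5.45, v̄ = (1.53+1.50)/2 = 1.515 → q = 8.4×5.45×1.515 = 69.36 ft³/s
Panel 5-6: Δb = 7.8 ft, d̄ = (5.42+3.88)/2 = 4.65, v̄ = (1.50+1.37)/2 = 1.435 → q = 7.8×4.65×1.435 = 52.05 ft³/s
Panel 6-7: Δb = 8.2 ft, d̄ = (3.88+1.42)/2 = 2.65, v̄ = (1.37+0.95)/2 = 1.16 → q = 8.2×2.65×1.16 = 25.21 ft³/s
Q = Σ q = 257.6 ft³/s

258 ft³/s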